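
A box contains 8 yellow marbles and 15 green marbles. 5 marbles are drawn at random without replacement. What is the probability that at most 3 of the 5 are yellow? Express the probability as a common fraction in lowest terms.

There are C(23,5) = 33649 ways to choose the 5.
Favorable selections (at most 3 yellow): C(8,0)·C(15,5) + C(8,1)·C(15,4) + C(8,2)·C(15,3) + C(8,3)·C(15,2) = 3003 + 10920 + 12740 + 5880 = 32543.
Probability = 32543/33649 = 4649/4807.

4649/4807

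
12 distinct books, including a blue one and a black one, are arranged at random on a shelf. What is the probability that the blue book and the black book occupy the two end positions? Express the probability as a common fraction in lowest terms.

There are 12! = 479001600 arrangements.
Place the blue book and the black book at the ends in 2 ways, arrange the remaining 10 in 10! = 3628800 ways: 2·3628800 = 7257600.
Probability = 7257600/479001600 = 1/66.

1/66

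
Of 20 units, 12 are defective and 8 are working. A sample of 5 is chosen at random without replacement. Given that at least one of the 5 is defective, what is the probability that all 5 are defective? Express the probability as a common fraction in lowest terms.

Work in counts. Selections with at least one defective: C(20,5) − C(8,5) = 15504 − 56 = 15448.
Of those, selections where all 5 are defective: C(12,5) = 792.
Conditional probability = 792/15448 = 99/1931.

99/1931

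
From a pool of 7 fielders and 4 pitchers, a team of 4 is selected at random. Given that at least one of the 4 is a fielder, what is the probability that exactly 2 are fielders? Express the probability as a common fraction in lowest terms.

Work in counts. Selections with at least one fielder: C(11,4) − C(4,4) = 330 − 1 = 329.
Of those, selections where exactly 2 are fielders: C(7,2)·C(4,2) = 21·6 = 126.
Conditional probability = 126/329 = 18/47.

18/47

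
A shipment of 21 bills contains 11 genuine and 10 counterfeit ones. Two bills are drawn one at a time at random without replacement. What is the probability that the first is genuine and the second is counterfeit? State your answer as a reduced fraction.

Multiply the conditional probabilities at each draw: 11/21 · 10/20 = 110/420 = 11/42.

11/42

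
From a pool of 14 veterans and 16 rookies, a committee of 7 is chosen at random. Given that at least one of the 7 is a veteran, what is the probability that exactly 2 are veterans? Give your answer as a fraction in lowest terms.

Work in counts. Selections with at least one veteran: C(30,7) − C(16,7) = 2035800 − 11440 = 2024360.
Of those, selections where exactly 2 are veterans: C(14,2)·C(16,5) = 91·4368 = 397488.
Conditional probability = 397488/2024360 = 3822/19465.

3822/19465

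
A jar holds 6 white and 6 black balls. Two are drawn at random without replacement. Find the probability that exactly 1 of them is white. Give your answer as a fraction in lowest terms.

The sample space is all 2-subsets of the 12: C(12,2) = 66.
Selections with exactly 1 white: choose 1 of the 6 white and 1 of the 6 black, C(6,1)·C(6,1) = 6·6 = 36.
Probability = 36/66 = 6/11.

6/11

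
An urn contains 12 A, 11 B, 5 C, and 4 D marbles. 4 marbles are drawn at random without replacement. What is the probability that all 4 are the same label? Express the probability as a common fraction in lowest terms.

There are C(32,4) = 35960 ways to draw 4 marbles.
All same label: C(12,4) + C(11,4) + C(5,4) + C(4,4) = 495 + 330 + 5 + 1 = 831.
Probability = 831/35960.

831/35960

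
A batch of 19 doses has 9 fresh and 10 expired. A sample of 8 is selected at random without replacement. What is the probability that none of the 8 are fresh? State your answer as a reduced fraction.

There are C(19,8) = 75582 possible selections.
Selections with no fresh (all expired): C(10,8) = 45.
Probability = 45/75582 = 5/8398.

5/8398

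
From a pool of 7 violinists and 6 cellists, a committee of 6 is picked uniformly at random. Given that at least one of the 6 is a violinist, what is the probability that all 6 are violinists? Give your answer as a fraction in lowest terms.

Work in counts. Selections with at least one violinist: C(13,6) − C(6,6) = 1716 − 1 = 1715.
Of those, selections where all 6 are violinists: C(7,6) = 7.
Conditional probability = 7/1715 = 1/245.

1/245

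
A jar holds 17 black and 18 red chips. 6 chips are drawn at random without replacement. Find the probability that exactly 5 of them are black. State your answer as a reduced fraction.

117/1705

The sample space is all 6-subsets of the 35: C(35,6) = 1623160.
Selections with exactly 5 black: choose 5 of the 17 black and 1 of the 18 red, C(17,5)·C(18,1) = 6188·18 = 111384.
Probability = 111384/1623160 = 117/1705.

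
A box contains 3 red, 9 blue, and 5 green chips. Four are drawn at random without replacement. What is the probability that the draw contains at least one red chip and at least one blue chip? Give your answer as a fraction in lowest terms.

There are C(17,4) = 2380 possible draws.
By inclusion-exclusion on the complements, draws missing all red or all blue: C(14,4) + C(8,4) − C(5,4) = 1001 + 70 − 5 = 1066.
So draws with at least one of each: 2380 − 1066 = 1314, probability 1314/2380 = 657/1190.

657/1190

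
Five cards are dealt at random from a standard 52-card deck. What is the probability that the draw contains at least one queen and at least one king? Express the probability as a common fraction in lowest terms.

6509/64974

There are C(52,5) = 2598960 possible draws.
By inclusion-exclusion on the complements, draws missing all queens or all kings: C(48,5) + C(48,5) − C(44,5) = 1712304 + 1712304 − 1086008 = 2338600.
So draws with at least one of each: 2598960 − 2338600 = 260360, probability 260360/2598960 = 6509/64974.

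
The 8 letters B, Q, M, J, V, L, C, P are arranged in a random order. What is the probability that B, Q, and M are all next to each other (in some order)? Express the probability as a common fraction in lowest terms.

There are 8! = 40320 arrangements.
Treat the three as one block: 6! placements × 3! orders within the block = 720·6 = 4320.
Probability = 4320/40320 = 3/28.

3/28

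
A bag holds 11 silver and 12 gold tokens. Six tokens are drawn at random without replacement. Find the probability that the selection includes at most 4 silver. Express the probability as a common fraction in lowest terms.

There are C(23,6) = 100947 ways to choose the 6.
Count the complement (more than 4 silver): C(11,5)·C(12,1) + C(11,6)·C(12,0) = 5544 + 462 = 6006.
Probability = 1 − 6006/100947 = 94941/100947 = 411/437.

411/437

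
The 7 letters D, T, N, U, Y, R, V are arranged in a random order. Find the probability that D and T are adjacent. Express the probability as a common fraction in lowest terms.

2/7

There are 7! = 5040 arrangements.
Treat D and T as a block: 6! arrangements of the blocks × 2 orders within the block = 2·720 = 1440.
Probability = 1440/5040 = 2/7.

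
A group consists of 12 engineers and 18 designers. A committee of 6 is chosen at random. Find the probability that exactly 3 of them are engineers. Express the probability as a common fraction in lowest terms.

There are C(30,6) = 593775 ways to choose 6 from 30.
Selections with exactly 3 engineers: choose 3 of the 12 engineers and 3 of the 18 designers, C(12,3)·C(18,3) = 220·816 = 179520.
Probability = 179520/593775 = 11968/39585.

11968/39585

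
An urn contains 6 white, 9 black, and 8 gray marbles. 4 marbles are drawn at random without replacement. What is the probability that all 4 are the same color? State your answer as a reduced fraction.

There are C(23,4) = 8855 ways to draw 4 marbles.
All same color: C(6,4) + C(9,4) + C(8,4) = 15 + 126 + 70 = 211.
Probability = 211/8855.

211/8855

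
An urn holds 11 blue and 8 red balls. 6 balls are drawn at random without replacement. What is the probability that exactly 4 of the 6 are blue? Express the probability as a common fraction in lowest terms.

Total number of selections: C(19,6) = 27132.
Selections with exactly 4 blue: choose 4 of the 11 blue and 2 of the 8 red, C(11,4)·C(8,2) = 330·28 = 9240.
Probability = 9240/27132 = 110/323.

110/323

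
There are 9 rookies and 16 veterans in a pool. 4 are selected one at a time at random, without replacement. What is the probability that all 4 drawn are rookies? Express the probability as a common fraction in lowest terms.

63/6325

Multiply the conditional probabilities at each draw: 9/25 · 8/24 · 7/23 · 6/22 = 3024/303600 = 63/6325.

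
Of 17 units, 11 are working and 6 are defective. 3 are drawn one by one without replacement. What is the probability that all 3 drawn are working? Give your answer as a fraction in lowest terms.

33/136

Multiply the conditional probabilities at each draw: 11/17 · 10/16 · 9/15 = 990/4080 = 33/136.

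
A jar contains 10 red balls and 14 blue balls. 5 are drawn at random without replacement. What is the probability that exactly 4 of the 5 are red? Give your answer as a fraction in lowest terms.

Total number of selections: C(24,5) = 42504.
Selections with exactly 4 red: choose 4 of the 10 red and 1 of the 14 blue, C(10,4)·C(14,1) = 210·14 = 2940.
Probability = 2940/42504 = 35/506.

35/506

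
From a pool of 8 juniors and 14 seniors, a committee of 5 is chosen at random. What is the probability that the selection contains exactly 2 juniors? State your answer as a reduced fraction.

728/1881

There are C(22,5) = 26334 ways to choose 5 from 22.
Selections with exactly 2 juniors: choose 2 of the 8 juniors and 3 of the 14 seniors, C(8,2)·C(14,3) = 28·364 = 10192.
Probability = 10192/26334 = 728/1881.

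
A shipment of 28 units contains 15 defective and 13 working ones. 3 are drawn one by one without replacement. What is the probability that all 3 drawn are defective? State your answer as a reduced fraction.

Multiply the conditional probabilities at each draw: 15/28 · 14/27 · 13/26 = 2730/19656 = 5/36.

5/36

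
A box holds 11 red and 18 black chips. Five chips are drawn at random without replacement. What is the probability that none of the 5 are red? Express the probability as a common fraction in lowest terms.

136/1885

There are C(29,5) = 118755 possible selections.
Selections with no red (all black): C(18,5) = 8568.
Probability = 8568/118755 = 136/1885.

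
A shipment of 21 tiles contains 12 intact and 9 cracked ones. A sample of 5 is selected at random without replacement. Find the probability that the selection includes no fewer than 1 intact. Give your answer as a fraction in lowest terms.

321/323

Total selections: C(21,5) = 20349.
Favorable selections (no fewer than 1 intact): C(12,1)·C(9,4) + C(12,2)·C(9,3) + C(12,3)·C(9,2) + C(12,4)·C(9,1) + C(12,5)·C(9,0) = 1512 + 5544 + 7920 + 4455 + 792 = 20223.
Probability = 20223/20349 = 321/323.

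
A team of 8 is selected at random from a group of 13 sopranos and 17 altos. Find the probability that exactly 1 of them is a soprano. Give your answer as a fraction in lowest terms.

Total number of selections: C(30,8) = 5852925.
Selections with exactly 1 soprano: choose 1 of the 13 sopranos and 7 of the 17 altos, C(13,1)·C(17,7) = 13·19448 = 252824.
Probability = 252824/5852925 = 19448/450225.

19448/450225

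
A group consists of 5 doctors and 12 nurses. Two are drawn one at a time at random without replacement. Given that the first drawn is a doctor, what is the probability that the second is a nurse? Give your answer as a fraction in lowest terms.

After removing one doctor, 16 remain: 4 doctors and 12 nurses.
So the probability the next is a nurse is 12/16 = 3/4.

3/4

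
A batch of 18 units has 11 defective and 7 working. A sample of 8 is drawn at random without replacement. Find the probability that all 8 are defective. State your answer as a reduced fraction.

5/1326

There are C(18,8) = 43758 possible selections.
Selections with all defective: C(11,8) = 165.
Probability = 165/43758 = 5/1326.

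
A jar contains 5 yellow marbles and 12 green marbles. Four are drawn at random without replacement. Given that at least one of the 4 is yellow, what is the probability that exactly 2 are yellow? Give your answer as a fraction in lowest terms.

132/377

Work in counts. Selections with at least one yellow: C(17,4) − C(12,4) = 2380 − 495 = 1885.
Of those, selections where exactly 2 are yellow: C(5,2)·C(12,2) = 10·66 = 660.
Conditional probability = 660/1885 = 132/377.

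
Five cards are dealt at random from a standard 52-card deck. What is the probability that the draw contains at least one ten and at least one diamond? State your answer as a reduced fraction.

229297/866320

There are C(52,5) = 2598960 possible draws.
By inclusion-exclusion on the complements, draws missing all tens or all diamonds: C(48,5) + C(39,5) − C(36,5) = 1712304 + 575757 − 376992 = 1911069.
So draws with at least one of each: 2598960 − 1911069 = 687891, probability 687891/2598960 = 229297/866320.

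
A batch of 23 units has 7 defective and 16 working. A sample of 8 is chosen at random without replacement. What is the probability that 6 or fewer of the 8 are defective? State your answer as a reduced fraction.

245149/245157

There are C(23,8) = 490314 ways to choose the 8.
The complement is exactly 7 defective: C(7,7)·C(16,1) = 16.
Probability = 1 − 16/490314 = 490298/490314 = 245149/245157.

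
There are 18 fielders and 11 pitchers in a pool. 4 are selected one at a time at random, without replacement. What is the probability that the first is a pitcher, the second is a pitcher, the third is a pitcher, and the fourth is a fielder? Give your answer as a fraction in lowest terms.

Multiply the conditional probabilities at each draw: 11/29 · 10/28 · 9/27 · 18/26 = 17820/570024 = 165/5278.

165/5278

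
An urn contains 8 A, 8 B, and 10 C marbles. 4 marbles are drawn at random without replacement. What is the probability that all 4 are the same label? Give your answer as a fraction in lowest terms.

There are C(26,4) = 14950 ways to draw 4 marbles.
All same label: C(8,4) + C(8,4) + C(10,4) = 70 + 70 + 210 = 350.
Probability = 350/14950 = 7/299.

7/299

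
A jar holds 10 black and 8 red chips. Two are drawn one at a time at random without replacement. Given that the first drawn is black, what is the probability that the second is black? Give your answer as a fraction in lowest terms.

9/17

After removing one black, 17 remain: 9 black and 8 red.
So the probability the next is black is 9/17.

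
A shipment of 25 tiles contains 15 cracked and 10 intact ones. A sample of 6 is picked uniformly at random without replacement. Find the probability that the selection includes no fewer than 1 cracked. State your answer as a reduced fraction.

2527/2530

Total selections: C(25,6) = 177100.
The complement is all 6 are intact: C(10,6) = 210.
Probability = 1 − 210/177100 = 176890/177100 = 2527/2530.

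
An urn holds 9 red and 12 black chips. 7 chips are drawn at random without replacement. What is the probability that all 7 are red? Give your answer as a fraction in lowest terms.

There are C(21,7) = 116280 possible selections.
Selections with all red: C(9,7) = 36.
Probability = 36/116280 = 1/3230.

1/3230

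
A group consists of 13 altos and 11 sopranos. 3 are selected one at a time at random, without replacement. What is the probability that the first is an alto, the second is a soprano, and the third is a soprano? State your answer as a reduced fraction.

Multiply the conditional probabilities at each draw: 13/24 · 11/23 · 10/22 = 1430/12144 = 65/552.

65/552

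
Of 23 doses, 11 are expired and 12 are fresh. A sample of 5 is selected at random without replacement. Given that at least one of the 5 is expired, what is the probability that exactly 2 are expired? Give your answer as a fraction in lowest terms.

1100/2987

Work in counts. Selections with at least one expired: C(23,5) − C(12,5) = 33649 − 792 = 32857.
Of those, selections where exactly 2 are expired: C(11,2)·C(12,3) = 55·220 = 12100.
Conditional probability = 12100/32857 = 1100/2987.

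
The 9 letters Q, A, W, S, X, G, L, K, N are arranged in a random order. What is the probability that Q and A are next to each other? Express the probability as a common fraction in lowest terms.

2/9

There are 9! = 362880 arrangements.
Treat Q and A as a block: 8! arrangements of the blocks × 2 orders within the block = 2·40320 = 80640.
Probability = 80640/362880 = 2/9.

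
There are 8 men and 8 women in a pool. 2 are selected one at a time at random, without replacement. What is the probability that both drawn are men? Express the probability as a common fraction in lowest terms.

Multiply the conditional probabilities at each draw: 8/16 · 7/15 = 56/240 = 7/30.

7/30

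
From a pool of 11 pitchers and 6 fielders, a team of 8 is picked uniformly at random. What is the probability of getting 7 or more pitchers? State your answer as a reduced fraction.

There are C(17,8) = 24310 ways to choose the 8.
Favorable selections (7 or more pitchers): C(11,7)·C(6,1) + C(11,8)·C(6,0) = 1980 + 165 = 2145.
Probability = 2145/24310 = 3/34.

3/34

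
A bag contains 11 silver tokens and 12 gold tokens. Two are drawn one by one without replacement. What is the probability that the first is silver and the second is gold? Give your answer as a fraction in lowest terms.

6/23

Multiply the conditional probabilities at each draw: 11/23 · 12/22 = 132/506 = 6/23.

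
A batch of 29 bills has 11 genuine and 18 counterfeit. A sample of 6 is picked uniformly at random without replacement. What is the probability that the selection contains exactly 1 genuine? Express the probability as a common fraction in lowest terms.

Total number of selections: C(29,6) = 475020.
Selections with exactly 1 genuine: choose 1 of the 11 genuine and 5 of the 18 counterfeit, C(11,1)·C(18,5) = 11·8568 = 94248.
Probability = 94248/475020 = 374/1885.

374/1885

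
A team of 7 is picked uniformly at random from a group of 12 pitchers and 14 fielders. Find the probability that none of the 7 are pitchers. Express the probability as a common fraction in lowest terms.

3/575

There are C(26,7) = 657800 possible selections.
Selections with no pitchers (all fielders): C(14,7) = 3432.
Probability = 3432/657800 = 3/575.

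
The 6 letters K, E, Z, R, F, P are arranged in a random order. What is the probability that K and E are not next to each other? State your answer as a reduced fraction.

2/3

There are 6! = 720 arrangements.
Arrangements with K and E adjacent: 2·5! = 240.
So not adjacent: 720 − 240 = 480, probability 480/720 = 2/3.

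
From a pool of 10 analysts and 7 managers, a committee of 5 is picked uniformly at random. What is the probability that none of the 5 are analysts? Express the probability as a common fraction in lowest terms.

There are C(17,5) = 6188 possible selections.
Selections with no analysts (all managers): C(7,5) = 21.
Probability = 21/6188 = 3/884.

3/884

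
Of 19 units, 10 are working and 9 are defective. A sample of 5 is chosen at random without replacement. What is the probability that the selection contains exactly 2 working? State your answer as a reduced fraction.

105/323

There are C(19,5) = 11628 ways to choose 5 from 19.
Selections with exactly 2 working: choose 2 of the 10 working and 3 of the 9 defective, C(10,2)·C(9,3) = 45·84 = 3780.
Probability = 3780/11628 = 105/323.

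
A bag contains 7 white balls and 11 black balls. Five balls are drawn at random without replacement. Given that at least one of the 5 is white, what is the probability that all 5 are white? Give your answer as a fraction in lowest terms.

Work in counts. Selections with at least one white: C(18,5) − C(11,5) = 8568 − 462 = 8106.
Of those, selections where all 5 are white: C(7,5) = 21.
Conditional probability = 21/8106 = 1/386.

1/386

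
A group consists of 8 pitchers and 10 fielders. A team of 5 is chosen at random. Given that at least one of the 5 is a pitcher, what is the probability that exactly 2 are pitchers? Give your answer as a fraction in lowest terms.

Work in counts. Selections with at least one pitcher: C(18,5) − C(10,5) = 8568 − 252 = 8316.
Of those, selections where exactly 2 are pitchers: C(8,2)·C(10,3) = 28·120 = 3360.
Conditional probability = 3360/8316 = 40/99.

40/99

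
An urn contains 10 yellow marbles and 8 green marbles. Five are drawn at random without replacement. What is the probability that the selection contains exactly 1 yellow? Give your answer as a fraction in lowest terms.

Total number of selections: C(18,5) = 8568.
Selections with exactly 1 yellow: choose 1 of the 10 yellow and 4 of the 8 green, C(10,1)·C(8,4) = 10·70 = 700.
Probability = 700/8568 = 25/306.

25/306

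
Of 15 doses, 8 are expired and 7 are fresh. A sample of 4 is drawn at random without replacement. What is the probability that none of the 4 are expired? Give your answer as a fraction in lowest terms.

There are C(15,4) = 1365 possible selections.
Selections with no expired (all fresh): C(7,4) = 35.
Probability = 35/1365 = 1/39.

1/39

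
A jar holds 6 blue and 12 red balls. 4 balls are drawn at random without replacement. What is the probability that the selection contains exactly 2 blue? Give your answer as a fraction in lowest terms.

11/34

The sample space is all 4-subsets of the 18: C(18,4) = 3060.
Selections with exactly 2 blue: choose 2 of the 6 blue and 2 of the 12 red, C(6,2)·C(12,2) = 15·66 = 990.
Probability = 990/3060 = 11/34.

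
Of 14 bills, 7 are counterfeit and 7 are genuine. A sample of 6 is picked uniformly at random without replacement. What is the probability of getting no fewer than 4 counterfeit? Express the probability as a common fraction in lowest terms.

127/429

Total selections: C(14,6) = 3003.
Favorable selections (no fewer than 4 counterfeit): C(7,4)·C(7,2) + C(7,5)·C(7,1) + C(7,6)·C(7,0) = 735 + 147 + 7 = 889.
Probability = 889/3003 = 127/429.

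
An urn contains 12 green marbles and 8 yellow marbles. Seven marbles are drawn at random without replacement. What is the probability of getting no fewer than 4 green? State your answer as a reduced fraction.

242/323

Total selections: C(20,7) = 77520.
Favorable selections (no fewer than 4 green): C(12,4)·C(8,3) + C(12,5)·C(8,2) + C(12,6)·C(8,1) + C(12,7)·C(8,0) = 27720 + 22176 + 7392 + 792 = 58080.
Probability = 58080/77520 = 242/323.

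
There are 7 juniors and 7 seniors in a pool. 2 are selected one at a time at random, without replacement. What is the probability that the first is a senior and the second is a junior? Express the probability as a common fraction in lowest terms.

Multiply the conditional probabilities at each draw: 7/14 · 7/13 = 49/182 = 7/26.

7/26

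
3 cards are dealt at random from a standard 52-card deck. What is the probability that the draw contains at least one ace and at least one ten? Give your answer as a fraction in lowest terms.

188/5525

There are C(52,3) = 22100 possible draws.
By inclusion-exclusion on the complements, draws missing all aces or all tens: C(48,3) + C(48,3) − C(44,3) = 17296 + 17296 − 13244 = 21348.
So draws with at least one of each: 22100 − 21348 = 752, probability 752/22100 = 188/5525.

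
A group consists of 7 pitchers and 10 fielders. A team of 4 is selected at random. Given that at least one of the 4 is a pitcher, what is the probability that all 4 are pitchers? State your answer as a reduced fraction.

Work in counts. Selections with at least one pitcher: C(17,4) − C(10,4) = 2380 − 210 = 2170.
Of those, selections where all 4 are pitchers: C(7,4) = 35.
Conditional probability = 35/2170 = 1/62.

1/62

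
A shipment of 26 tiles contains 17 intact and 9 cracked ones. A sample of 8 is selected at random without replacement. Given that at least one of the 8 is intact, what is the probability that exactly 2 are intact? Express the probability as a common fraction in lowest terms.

Work in counts. Selections with at least one intact: C(26,8) − C(9,8) = 1562275 − 9 = 1562266.
Of those, selections where exactly 2 are intact: C(17,2)·C(9,6) = 136·84 = 11424.
Conditional probability = 11424/1562266 = 336/45949.

336/45949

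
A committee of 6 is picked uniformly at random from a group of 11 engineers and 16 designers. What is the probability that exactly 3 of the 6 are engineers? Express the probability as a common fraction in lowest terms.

280/897

Total number of selections: C(27,6) = 296010.
Selections with exactly 3 engineers: choose 3 of the 11 engineers and 3 of the 16 designers, C(11,3)·C(16,3) = 165·560 = 92400.
Probability = 92400/296010 = 280/897.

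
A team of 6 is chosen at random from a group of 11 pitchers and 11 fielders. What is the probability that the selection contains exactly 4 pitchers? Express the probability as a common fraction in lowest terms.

550/2261

The sample space is all 6-subsets of the 22: C(22,6) = 74613.
Selections with exactly 4 pitchers: choose 4 of the 11 pitchers and 2 of the 11 fielders, C(11,4)·C(11,2) = 330·55 = 18150.
Probability = 18150/74613 = 550/2261.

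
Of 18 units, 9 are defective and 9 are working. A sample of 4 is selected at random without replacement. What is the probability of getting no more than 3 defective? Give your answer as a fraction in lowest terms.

163/170

There are C(18,4) = 3060 ways to choose the 4.
Favorable selections (no more than 3 defective): C(9,0)·C(9,4) + C(9,1)·C(9,3) + C(9,2)·C(9,2) + C(9,3)·C(9,1) = 126 + 756 + 1296 + 756 = 2934.
Probability = 2934/3060 = 163/170.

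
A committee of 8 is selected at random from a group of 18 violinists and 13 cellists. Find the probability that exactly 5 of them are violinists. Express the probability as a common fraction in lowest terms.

20944/67425

The sample space is all 8-subsets of the 31: C(31,8) = 7888725.
Selections with exactly 5 violinists: choose 5 of the 18 violinists and 3 of the 13 cellists, C(18,5)·C(13,3) = 8568·286 = 2450448.
Probability = 2450448/7888725 = 20944/67425.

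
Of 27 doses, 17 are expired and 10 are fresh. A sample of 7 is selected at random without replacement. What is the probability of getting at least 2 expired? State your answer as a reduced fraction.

9826/9867

Total selections: C(27,7) = 888030.
Count the complement (fewer than 2 expired): C(17,0)·C(10,7) + C(17,1)·C(10,6) = 120 + 3570 = 3690.
Probability = 1 − 3690/888030 = 884340/888030 = 9826/9867.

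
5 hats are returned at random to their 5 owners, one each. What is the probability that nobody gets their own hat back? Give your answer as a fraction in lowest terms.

There are 5! = 120 assignments.
By inclusion-exclusion, assignments with no fixed points: C(5,0)·5! − C(5,1)·4! + C(5,2)·3! − C(5,3)·2! + C(5,4)·1! − C(5,5)·0! = 44.
Probability = 44/120 = 11/30.

11/30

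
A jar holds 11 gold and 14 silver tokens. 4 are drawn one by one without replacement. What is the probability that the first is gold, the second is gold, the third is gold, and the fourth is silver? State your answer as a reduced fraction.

Multiply the conditional probabilities at each draw: 11/25 · 10/24 · 9/23 · 14/22 = 13860/303600 = 21/460.

21/460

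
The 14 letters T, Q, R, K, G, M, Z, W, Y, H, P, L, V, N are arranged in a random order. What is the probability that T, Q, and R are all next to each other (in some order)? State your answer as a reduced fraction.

3/91

There are 14! = 87178291200 arrangements.
Treat the three as one block: 12! placements × 3! orders within the block = 479001600·6 = 2874009600.
Probability = 2874009600/87178291200 = 3/91.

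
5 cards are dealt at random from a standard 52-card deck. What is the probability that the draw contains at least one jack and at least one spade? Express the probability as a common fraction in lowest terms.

229297/866320

There are C(52,5) = 2598960 possible draws.
By inclusion-exclusion on the complements, draws missing all jacks or all spades: C(48,5) + C(39,5) − C(36,5) = 1712304 + 575757 − 376992 = 1911069.
So draws with at least one of each: 2598960 − 1911069 = 687891, probability 687891/2598960 = 229297/866320.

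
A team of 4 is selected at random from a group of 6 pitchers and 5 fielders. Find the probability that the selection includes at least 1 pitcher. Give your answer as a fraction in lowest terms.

65/66

There are C(11,4) = 330 ways to choose the 4.
The complement is all 4 are fielders: C(5,4) = 5.
Probability = 1 − 5/330 = 325/330 = 65/66.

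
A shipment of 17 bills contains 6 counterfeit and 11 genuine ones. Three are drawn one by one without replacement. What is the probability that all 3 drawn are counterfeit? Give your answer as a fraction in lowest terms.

Multiply the conditional probabilities at each draw: 6/17 · 5/16 · 4/15 = 120/4080 = 1/34.

1/34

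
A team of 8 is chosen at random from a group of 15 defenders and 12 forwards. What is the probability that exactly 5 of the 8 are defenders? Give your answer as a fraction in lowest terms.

308/1035

Total number of selections: C(27,8) = 2220075.
Selections with exactly 5 defenders: choose 5 of the 15 defenders and 3 of the 12 forwards, C(15,5)·C(12,3) = 3003·220 = 660660.
Probability = 660660/2220075 = 308/1035.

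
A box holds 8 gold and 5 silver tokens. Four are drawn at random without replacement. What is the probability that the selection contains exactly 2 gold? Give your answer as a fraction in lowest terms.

56/143

The sample space is all 4-subsets of the 13: C(13,4) = 715.
Selections with exactly 2 gold: choose 2 of the 8 gold and 2 of the 5 silver, C(8,2)·C(5,2) = 28·10 = 280.
Probability = 280/715 = 56/143.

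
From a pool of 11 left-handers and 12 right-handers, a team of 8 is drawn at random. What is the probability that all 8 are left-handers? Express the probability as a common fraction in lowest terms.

There are C(23,8) = 490314 possible selections.
Selections with all left-handers: C(11,8) = 165.
Probability = 165/490314 = 5/14858.

5/14858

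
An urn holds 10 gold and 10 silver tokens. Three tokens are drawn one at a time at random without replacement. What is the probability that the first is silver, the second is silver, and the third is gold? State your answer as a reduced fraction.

Multiply the conditional probabilities at each draw: 10/20 · 9/19 · 10/18 = 900/6840 = 5/38.

5/38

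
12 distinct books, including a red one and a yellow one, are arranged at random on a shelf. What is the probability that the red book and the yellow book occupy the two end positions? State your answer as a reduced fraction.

1/66

There are 12! = 479001600 arrangements.
Place the red book and the yellow book at the ends in 2 ways, arrange the remaining 10 in 10! = 3628800 ways: 2·3628800 = 7257600.
Probability = 7257600/479001600 = 1/66.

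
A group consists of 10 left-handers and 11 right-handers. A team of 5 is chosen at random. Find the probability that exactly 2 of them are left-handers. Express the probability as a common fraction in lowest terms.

825/2261

Total number of selections: C(21,5) = 20349.
Selections with exactly 2 left-handers: choose 2 of the 10 left-handers and 3 of the 11 right-handers, C(10,2)·C(11,3) = 45·165 = 7425.
Probability = 7425/20349 = 825/2261.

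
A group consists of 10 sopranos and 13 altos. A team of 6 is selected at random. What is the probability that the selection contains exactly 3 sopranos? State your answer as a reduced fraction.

1040/3059

Total number of selections: C(23,6) = 100947.
Selections with exactly 3 sopranos: choose 3 of the 10 sopranos and 3 of the 13 altos, C(10,3)·C(13,3) = 120·286 = 34320.
Probability = 34320/100947 = 1040/3059.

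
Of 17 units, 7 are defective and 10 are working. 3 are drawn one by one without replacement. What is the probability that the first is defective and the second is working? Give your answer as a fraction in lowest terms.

Multiply the conditional probabilities at each draw: 7/17 · 10/16 = 70/272 = 35/136.

35/136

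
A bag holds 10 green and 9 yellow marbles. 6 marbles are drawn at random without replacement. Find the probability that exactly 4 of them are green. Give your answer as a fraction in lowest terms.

90/323

There are C(19,6) = 27132 ways to choose 6 from 19.
Selections with exactly 4 green: choose 4 of the 10 green and 2 of the 9 yellow, C(10,4)·C(9,2) = 210·36 = 7560.
Probability = 7560/27132 = 90/323.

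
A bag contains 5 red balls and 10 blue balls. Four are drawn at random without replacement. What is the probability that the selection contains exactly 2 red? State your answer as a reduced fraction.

30/91

There are C(15,4) = 1365 ways to choose 4 from 15.
Selections with exactly 2 red: choose 2 of the 5 red and 2 of the 10 blue, C(5,2)·C(10,2) = 10·45 = 450.
Probability = 450/1365 = 30/91.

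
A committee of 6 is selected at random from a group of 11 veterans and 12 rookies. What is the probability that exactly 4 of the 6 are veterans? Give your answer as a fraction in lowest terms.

The sample space is all 6-subsets of the 23: C(23,6) = 100947.
Selections with exactly 4 veterans: choose 4 of the 11 veterans and 2 of the 12 rookies, C(11,4)·C(12,2) = 330·66 = 21780.
Probability = 21780/100947 = 660/3059.

660/3059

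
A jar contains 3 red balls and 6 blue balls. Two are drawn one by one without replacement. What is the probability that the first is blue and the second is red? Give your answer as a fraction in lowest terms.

Multiply the conditional probabilities at each draw: 6/9 · 3/8 = 18/72 = 1/4.

1/4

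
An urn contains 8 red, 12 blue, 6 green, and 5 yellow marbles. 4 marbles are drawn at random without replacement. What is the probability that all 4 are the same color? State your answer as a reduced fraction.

117/6293

There are C(31,4) = 31465 ways to draw 4 marbles.
All same color: C(8,4) + C(12,4) + C(6,4) + C(5,4) = 70 + 495 + 15 + 5 = 585.
Probability = 585/31465 = 117/6293.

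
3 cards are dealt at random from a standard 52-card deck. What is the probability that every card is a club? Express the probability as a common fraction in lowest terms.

11/850

There are C(52,3) = 22100 possible 3-card hands.
Hands that are all clubs: C(13,3) = 286.
Probability = 286/22100 = 11/850.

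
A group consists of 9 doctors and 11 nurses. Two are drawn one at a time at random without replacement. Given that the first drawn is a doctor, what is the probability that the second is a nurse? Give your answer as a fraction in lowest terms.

After removing one doctor, 19 remain: 8 doctors and 11 nurses.
So the probability the next is a nurse is 11/19.

11/19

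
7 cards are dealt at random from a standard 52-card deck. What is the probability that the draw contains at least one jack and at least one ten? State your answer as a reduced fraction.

There are C(52,7) = 133784560 possible draws.
By inclusion-exclusion on the complements, draws missing all jacks or all tens: C(48,7) + C(48,7) − C(44,7) = 73629072 + 73629072 − 38320568 = 108937576.
So draws with at least one of each: 133784560 − 108937576 = 24846984, probability 24846984/133784560 = 3105873/16723070.

3105873/16723070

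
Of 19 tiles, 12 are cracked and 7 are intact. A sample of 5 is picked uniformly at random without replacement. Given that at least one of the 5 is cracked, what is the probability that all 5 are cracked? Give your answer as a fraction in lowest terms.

Work in counts. Selections with at least one cracked: C(19,5) − C(7,5) = 11628 − 21 = 11607.
Of those, selections where all 5 are cracked: C(12,5) = 792.
Conditional probability = 792/11607 = 264/3869.

264/3869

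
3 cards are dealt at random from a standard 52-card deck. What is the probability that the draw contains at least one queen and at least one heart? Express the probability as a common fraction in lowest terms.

There are C(52,3) = 22100 possible draws.
By inclusion-exclusion on the complements, draws missing all queens or all hearts: C(48,3) + C(39,3) − C(36,3) = 17296 + 9139 − 7140 = 19295.
So draws with at least one of each: 22100 − 19295 = 2805, probability 2805/22100 = 33/260.

33/260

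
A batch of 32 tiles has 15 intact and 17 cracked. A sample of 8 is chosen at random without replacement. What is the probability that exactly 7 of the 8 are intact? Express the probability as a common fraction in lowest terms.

There are C(32,8) = 10518300 ways to choose 8 from 32.
Selections with exactly 7 intact: choose 7 of the 15 intact and 1 of the 17 cracked, C(15,7)·C(17,1) = 6435·17 = 109395.
Probability = 109395/10518300 = 187/17980.

187/17980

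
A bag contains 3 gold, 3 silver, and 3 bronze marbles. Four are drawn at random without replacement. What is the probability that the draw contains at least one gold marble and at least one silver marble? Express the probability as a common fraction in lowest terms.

16/21

There are C(9,4) = 126 possible draws.
By inclusion-exclusion on the complements, draws missing all gold or all silver: C(6,4) + C(6,4) − C(3,4) = 15 + 15 − 0 = 30.
So draws with at least one of each: 126 − 30 = 96, probability 96/126 = 16/21.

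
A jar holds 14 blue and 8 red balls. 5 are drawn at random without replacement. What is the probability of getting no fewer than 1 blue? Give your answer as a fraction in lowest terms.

1877/1881

There are C(22,5) = 26334 ways to choose the 5.
The complement is all 5 are red: C(8,5) = 56.
Probability = 1 − 56/26334 = 26278/26334 = 1877/1881.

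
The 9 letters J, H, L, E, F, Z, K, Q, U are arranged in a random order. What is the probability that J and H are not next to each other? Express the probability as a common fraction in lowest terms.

7/9

There are 9! = 362880 arrangements.
Arrangements with J and H adjacent: 2·8! = 80640.
So not adjacent: 362880 − 80640 = 282240, probability 282240/362880 = 7/9.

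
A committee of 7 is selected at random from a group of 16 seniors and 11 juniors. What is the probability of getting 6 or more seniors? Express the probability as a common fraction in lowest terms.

Total selections: C(27,7) = 888030.
Favorable selections (6 or more seniors): C(16,6)·C(11,1) + C(16,7)·C(11,0) = 88088 + 11440 = 99528.
Probability = 99528/888030 = 116/1035.

116/1035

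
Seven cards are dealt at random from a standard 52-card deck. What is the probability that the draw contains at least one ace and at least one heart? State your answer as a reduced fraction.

There are C(52,7) = 133784560 possible draws.
By inclusion-exclusion on the complements, draws missing all aces or all hearts: C(48,7) + C(39,7) − C(36,7) = 73629072 + 15380937 − 8347680 = 80662329.
So draws with at least one of each: 133784560 − 80662329 = 53122231, probability 53122231/133784560.

53122231/133784560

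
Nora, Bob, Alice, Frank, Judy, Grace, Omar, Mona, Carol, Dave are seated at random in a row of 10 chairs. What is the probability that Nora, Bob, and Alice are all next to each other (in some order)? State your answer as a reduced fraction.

There are 10! = 3628800 arrangements.
Treat the three as one block: 8! placements × 3! orders within the block = 40320·6 = 241920.
Probability = 241920/3628800 = 1/15.

1/15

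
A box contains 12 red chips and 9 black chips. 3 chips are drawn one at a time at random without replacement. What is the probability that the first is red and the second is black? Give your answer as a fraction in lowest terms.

Multiply the conditional probabilities at each draw: 12/21 · 9/20 = 108/420 = 9/35.

9/35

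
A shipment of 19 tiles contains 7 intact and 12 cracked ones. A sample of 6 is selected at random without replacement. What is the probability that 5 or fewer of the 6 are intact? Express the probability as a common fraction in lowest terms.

There are C(19,6) = 27132 ways to choose the 6.
The complement is exactly 6 intact: C(7,6)·C(12,0) = 7.
Probability = 1 − 7/27132 = 27125/27132 = 3875/3876.

3875/3876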